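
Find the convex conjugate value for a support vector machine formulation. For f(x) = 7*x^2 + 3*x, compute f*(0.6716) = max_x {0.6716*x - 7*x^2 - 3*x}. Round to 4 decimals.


f*(y) = sup_x {y*x - a*x^2 - b*x} = sup_x {(y-b)*x - a*x^2}
FOC: (y - b) - 2a*x = 0 => x* = (y - b)/(2a)
x* = (0.6716 - 3)/(2*7) = -0.1663
f*(0.6716) = (y-b)^2/(4a) = (0.6716 - 3)^2/(4*7)
= 5.4214/28 = 0.1936


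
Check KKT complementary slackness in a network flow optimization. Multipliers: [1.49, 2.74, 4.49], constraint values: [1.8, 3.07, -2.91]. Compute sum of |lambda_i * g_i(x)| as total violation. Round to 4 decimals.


KKT complementary slackness check:
lambda_1 * g_1 = 1.49 * 1.8 = 2.682
lambda_2 * g_2 = 2.74 * 3.07 = 8.4118
lambda_3 * g_3 = 4.49 * -2.91 = -13.0659
Total violation = 2.682 + 8.4118 + 13.0659 = 24.1597


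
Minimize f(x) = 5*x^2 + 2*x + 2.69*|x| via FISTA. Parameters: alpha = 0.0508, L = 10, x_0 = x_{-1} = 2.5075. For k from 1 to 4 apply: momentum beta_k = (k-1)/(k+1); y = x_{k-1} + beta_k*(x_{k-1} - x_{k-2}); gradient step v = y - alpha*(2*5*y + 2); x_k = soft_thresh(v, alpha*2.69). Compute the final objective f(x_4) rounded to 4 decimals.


FISTA on f(x) = 5*x^2 + 2*x + 2.69*|x|
L = 10, alpha = 0.0508
Iteration 1: beta = 0.0, y = 2.5075 + 0.0*(2.5075 - 2.5075) = 2.5075
  grad(y) = 27.075, v = y - alpha*grad = 1.1321
  prox(v) = soft_thresh(1.1321, 0.1367) = 0.9954
Iteration 2: beta = 0.3333, y = 0.9954 + 0.3333*(0.9954 - 2.5075) = 0.4914
  grad(y) = 6.9142, v = y - alpha*grad = 0.1402
  prox(v) = soft_thresh(0.1402, 0.1367) = 0.0035
Iteration 3: beta = 0.5, y = 0.0035 + 0.5*(0.0035 - 0.9954) = -0.4924
  grad(y) = -2.9243, v = y - alpha*grad = -0.3439
  prox(v) = soft_thresh(-0.3439, 0.1367) = -0.2072
Iteration 4: beta = 0.6, y = -0.2072 + 0.6*(-0.2072 - 0.0035) = -0.3337
  grad(y) = -1.3367, v = y - alpha*grad = -0.2658
  prox(v) = soft_thresh(-0.2658, 0.1367) = -0.1291
f(x_4) = 5*(-0.1291)^2 + 2*(-0.1291) + 2.69*|-0.1291| = 0.1724


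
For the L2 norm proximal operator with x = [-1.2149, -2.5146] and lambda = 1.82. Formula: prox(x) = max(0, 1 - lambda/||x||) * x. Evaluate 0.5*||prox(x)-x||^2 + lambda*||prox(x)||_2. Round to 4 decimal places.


Step 1: Compute ||x||.
||x|| = 2.7927
Step 2: Compute scaling factor.
scale = max(0, 1 - 1.82/2.7927) = 0.3483
Step 3: prox(x) = [-0.4232, -0.8758]
||prox(x)|| = 0.9727
Step 4: Proximal objective.
0.5*||prox-x||^2 = 1.6562
lambda*||prox|| = 1.7703
Total = 3.4265


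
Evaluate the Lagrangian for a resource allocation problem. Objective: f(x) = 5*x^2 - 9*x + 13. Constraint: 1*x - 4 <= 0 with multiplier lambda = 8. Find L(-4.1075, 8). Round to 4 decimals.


Step 1: Evaluate f(x).
f(-4.1075) = 5*(-4.1075)^2 - 9*(-4.1075) + 13 = 134.3253
Step 2: Evaluate g(x).
g(-4.1075) = 1*-4.1075 - 4 = -8.1075
Step 3: Compute Lagrangian.
L = 134.3253 + 8*-8.1075 = 69.4653


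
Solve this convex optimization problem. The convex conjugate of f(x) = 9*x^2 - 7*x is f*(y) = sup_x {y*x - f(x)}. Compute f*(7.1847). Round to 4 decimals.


f*(y) = sup_x {y*x - a*x^2 - b*x} = sup_x {(y-b)*x - a*x^2}
FOC: (y - b) - 2a*x = 0 => x* = (y - b)/(2a)
x* = (7.1847 + 7)/(2*9) = 0.788
f*(7.1847) = (y-b)^2/(4a) = (7.1847 + 7)^2/(4*9)
= 201.2057/36 = 5.589


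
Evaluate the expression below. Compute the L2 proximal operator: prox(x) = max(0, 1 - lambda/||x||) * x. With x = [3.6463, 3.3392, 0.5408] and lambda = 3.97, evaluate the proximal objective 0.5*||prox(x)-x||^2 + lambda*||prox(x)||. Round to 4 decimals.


Step 1: Compute ||x||.
||x|| = 4.9738
Step 2: Compute scaling factor.
scale = max(0, 1 - 3.97/4.9738) = 0.2018
Step 3: prox(x) = [0.7359, 0.6739, 0.1091]
||prox(x)|| = 1.0038
Step 4: Proximal objective.
0.5*||prox-x||^2 = 7.8805
lambda*||prox|| = 3.9851
Total = 11.8654


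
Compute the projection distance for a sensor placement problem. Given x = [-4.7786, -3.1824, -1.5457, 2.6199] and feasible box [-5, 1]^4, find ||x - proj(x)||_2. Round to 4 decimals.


Project each component onto [-5, 1].
clip(-4.7786) = -4.7786, clip(-3.1824) = -3.1824, clip(-1.5457) = -1.5457, clip(2.6199) = 1.0
Projection = [-4.7786, -3.1824, -1.5457, 1.0]
Squared diffs: [0.0, 0.0, 0.0, 2.6241]
Distance = sqrt(2.6241) = 1.6199


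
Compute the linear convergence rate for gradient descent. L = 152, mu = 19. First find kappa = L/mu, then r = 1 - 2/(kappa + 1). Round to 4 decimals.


Step 1: Compute the condition number.
kappa = L/mu = 152/19 = 8.0
Step 2: Compute the convergence rate.
r = 1 - 2/(kappa + 1) = 1 - 2*mu/(L + mu) = (L - mu)/(L + mu) = 133/171 = 0.7778


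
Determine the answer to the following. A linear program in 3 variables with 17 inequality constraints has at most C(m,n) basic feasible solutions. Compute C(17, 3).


Each vertex corresponds to some choice of n active constraints out of m, so the number of vertices is at most C(m, n) = m! / (n!(m-n)!).
m = 17, n = 3
Numerator: 17 * 16 * 15
Denominator: 3! = 6
C(17, 3) = 680


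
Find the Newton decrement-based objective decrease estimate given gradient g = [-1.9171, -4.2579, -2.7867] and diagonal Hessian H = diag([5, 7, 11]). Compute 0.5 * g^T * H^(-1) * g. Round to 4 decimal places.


Step 1: H is diagonal, so H^(-1) * g = [-0.3834, -0.6083, -0.2533].
Step 2: g^T H^(-1) g = sum_i g_i^2 / H_ii
  = (-1.9171)^2/5 + (-4.2579)^2/7 + (-2.7867)^2/11
  = 0.7351 + 2.59 + 0.706 = 4.031
Step 3: Objective decrease = 0.5 * g^T H^(-1) g = 2.0155


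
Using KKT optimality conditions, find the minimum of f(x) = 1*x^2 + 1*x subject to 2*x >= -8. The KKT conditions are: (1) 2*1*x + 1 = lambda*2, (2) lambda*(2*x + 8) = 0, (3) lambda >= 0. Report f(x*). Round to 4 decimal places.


Step 1: Try lambda = 0 (constraint inactive).
Stationarity: 2*1*x + 1 = 0
x* = -1/(2*1) = -0.5
Check constraint: 2*-0.5 = -1.0 >= -8 -- satisfied.
Step 2: Compute optimal value.
f(x*) = 1*(-0.5)^2 + 1*(-0.5) = -0.25


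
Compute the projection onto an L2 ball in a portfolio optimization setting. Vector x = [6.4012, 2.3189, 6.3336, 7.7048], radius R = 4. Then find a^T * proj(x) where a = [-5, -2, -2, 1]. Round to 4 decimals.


Step 1: Compute ||x|| (intermediates to 6 decimals).
||x|| = sqrt(6.4012^2 + 2.3189^2 + 6.3336^2 + 7.7048^2) = 12.076054
Step 2: Project.
Since ||x|| > R, scale = R/||x|| = 4/12.076054 = 0.331234, proj(x) = scale * x
proj(x) = [2.120295, 0.768099, 2.097904, 2.552092]
Step 3: Dot product.
a^T * proj(x) = -5*2.120295 - 2*0.768099 - 2*2.097904 + 1*2.552092 = -13.7814


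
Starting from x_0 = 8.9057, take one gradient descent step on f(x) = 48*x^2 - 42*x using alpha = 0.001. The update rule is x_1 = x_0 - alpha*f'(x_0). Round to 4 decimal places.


We compute the gradient at x_0 and apply the update.
f'(x) = 96*x - 42
f'(8.9057) = 96*8.9057 - 42 = 812.9472
x_1 = 8.9057 - 0.001*812.9472 = 8.0928


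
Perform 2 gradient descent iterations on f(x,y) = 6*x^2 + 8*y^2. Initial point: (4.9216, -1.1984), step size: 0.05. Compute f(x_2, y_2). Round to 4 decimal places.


Gradient descent on f(x,y) = 6*x^2 + 8*y^2.
Starting point: (4.9216, -1.1984), alpha = 0.05
Step 1: grad_x = 2*6*4.9216 = 59.0592, grad_y = 2*8*-1.1984 = -19.1744
  x_1 = 4.9216 - 0.05*59.0592 = 1.9686
  y_1 = -1.1984 - 0.05*-19.1744 = -0.2397
Step 2: grad_x = 2*6*1.9686 = 23.6237, grad_y = 2*8*-0.2397 = -3.8349
  x_2 = 1.9686 - 0.05*23.6237 = 0.7875
  y_2 = -0.2397 - 0.05*-3.8349 = -0.0479
f(0.7875, -0.0479) = 6*0.7875^2 + 8*(-0.0479)^2 = 3.7389


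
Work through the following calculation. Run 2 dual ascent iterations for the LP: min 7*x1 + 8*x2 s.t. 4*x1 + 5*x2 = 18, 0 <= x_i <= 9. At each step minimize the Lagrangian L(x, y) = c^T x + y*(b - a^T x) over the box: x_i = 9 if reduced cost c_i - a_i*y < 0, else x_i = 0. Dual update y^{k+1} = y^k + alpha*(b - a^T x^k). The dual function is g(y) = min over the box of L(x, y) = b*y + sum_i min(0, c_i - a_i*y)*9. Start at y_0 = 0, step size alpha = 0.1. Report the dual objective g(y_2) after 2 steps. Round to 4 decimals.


Dual ascent for LP: min 7*x1 + 8*x2, 4*x1 + 5*x2 = 18, 0 <= x_i <= 9
Step 1: y^k = 0.0, reduced costs: (7.0, 8.0)
  x^k = (0.0, 0.0), subgradient = b - a^T x = 18.0
  y^{k+1} = 0.0 + 0.1*18.0 = 1.8
Step 2: y^k = 1.8, reduced costs: (-0.2, -1.0)
  x^k = (9.0, 9.0), subgradient = b - a^T x = -63.0
  y^{k+1} = 1.8 + 0.1*-63.0 = -4.5
Dual objective at y_2 = -4.5: reduced costs (25.0, 30.5), box minimizer x = (0.0, 0.0)
g(y_2) = b*y + (c1 - a1*y)*x1 + (c2 - a2*y)*x2 = 18*(-4.5) + 25.0*0.0 + 30.5*0.0 = -81.0 + 0.0 + 0.0 = -81.0


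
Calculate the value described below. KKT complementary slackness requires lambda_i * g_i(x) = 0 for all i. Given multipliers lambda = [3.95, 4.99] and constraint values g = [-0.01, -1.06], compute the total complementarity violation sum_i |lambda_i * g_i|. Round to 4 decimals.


KKT complementary slackness check:
lambda_1 * g_1 = 3.95 * -0.01 = -0.0395
lambda_2 * g_2 = 4.99 * -1.06 = -5.2894
Total violation = 0.0395 + 5.2894 = 5.3289


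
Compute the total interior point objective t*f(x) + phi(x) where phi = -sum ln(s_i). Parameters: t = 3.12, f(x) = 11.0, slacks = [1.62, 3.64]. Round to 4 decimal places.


Step 1: Compute log-barrier.
ln values: [0.4824, 1.292]
phi = -(0.4824 + 1.292) = -1.7744
Step 2: Compute augmented objective.
t*f(x) = 3.12*11.0 = 34.32
Total = 34.32 - 1.7744 = 32.5456


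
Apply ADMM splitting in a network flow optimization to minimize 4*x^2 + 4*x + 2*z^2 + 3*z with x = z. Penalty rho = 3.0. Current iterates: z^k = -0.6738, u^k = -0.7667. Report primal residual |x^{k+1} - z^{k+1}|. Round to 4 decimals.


ADMM iteration with rho = 3.0, z^k = -0.6738, u^k = -0.7667
Step 1: x-update.
Minimize 4*x^2 + 4*x + (3.0/2)*(x + 0.6738 - 0.7667)^2
FOC: (2*4 + 3.0)*x = -4 + 3.0*(-0.6738 + 0.7667)
x^{k+1} = -0.3383
Step 2: z-update.
Minimize 2*z^2 + 3*z + (3.0/2)*(-0.3383 - z - 0.7667)^2
FOC: (2*2 + 3.0)*z = -3 + 3.0*(-0.3383 - 0.7667)
z^{k+1} = -0.9021
Step 3: u-update.
u^{k+1} = -0.7667 - 0.3383 + 0.9021 = -0.2029
Step 4: Primal residual = |-0.3383 + 0.9021| = 0.5638


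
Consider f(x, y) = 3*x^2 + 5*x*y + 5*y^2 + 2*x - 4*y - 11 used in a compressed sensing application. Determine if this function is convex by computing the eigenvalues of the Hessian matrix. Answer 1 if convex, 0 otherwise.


The Hessian of f(x,y) = 3*x^2 + 5*x*y + 5*y^2 + 2*x - 4*y - 11 is:
H = [[6, 5], [5, 10]]
Trace = 6 + 10 = 16
Determinant = 6*10 - (5)^2 = 35
Discriminant = (16)^2 - 4*35 = 116.0
Eigenvalues: lambda_1 = 2.6148, lambda_2 = 13.3852
The function is convex.

1


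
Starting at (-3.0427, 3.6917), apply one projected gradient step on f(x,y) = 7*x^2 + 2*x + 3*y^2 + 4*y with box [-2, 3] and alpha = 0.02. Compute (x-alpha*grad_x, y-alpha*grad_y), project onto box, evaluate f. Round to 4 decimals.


Step 1: Compute gradient at (-3.0427, 3.6917).
grad_x = 2*7*-3.0427 + 2 = -40.5978
grad_y = 2*3*3.6917 + 4 = 26.1502
Step 2: Gradient step.
x_raw = -3.0427 - 0.02*-40.5978 = -2.2307
y_raw = 3.6917 - 0.02*26.1502 = 3.1687
Step 3: Project onto [-2, 3].
x_proj = clip(-2.2307) = -2.0
y_proj = clip(3.1687) = 3.0
Step 4: Evaluate f.
f(-2.0, 3.0) = 63.0


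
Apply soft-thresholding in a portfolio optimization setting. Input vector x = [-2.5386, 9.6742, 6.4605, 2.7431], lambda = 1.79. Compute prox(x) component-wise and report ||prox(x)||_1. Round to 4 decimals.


Soft-thresholding with lambda = 1.79:
prox(-2.5386) = sign(-2.5386)*max(|-2.5386| - 1.79, 0) = -0.7486
prox(9.6742) = sign(9.6742)*max(|9.6742| - 1.79, 0) = 7.8842
prox(6.4605) = sign(6.4605)*max(|6.4605| - 1.79, 0) = 4.6705
prox(2.7431) = sign(2.7431)*max(|2.7431| - 1.79, 0) = 0.9531
prox(x) = [-0.7486, 7.8842, 4.6705, 0.9531]
||prox(x)||_1 = 0.7486 + 7.8842 + 4.6705 + 0.9531 = 14.2564


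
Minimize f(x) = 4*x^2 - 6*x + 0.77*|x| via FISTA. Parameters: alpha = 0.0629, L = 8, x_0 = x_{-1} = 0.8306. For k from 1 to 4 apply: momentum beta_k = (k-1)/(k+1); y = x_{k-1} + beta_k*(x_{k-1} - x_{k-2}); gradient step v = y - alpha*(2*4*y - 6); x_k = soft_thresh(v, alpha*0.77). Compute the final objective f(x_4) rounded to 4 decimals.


FISTA on f(x) = 4*x^2 - 6*x + 0.77*|x|
L = 8, alpha = 0.0629
Iteration 1: beta = 0.0, y = 0.8306 + 0.0*(0.8306 - 0.8306) = 0.8306
  grad(y) = 0.6448, v = y - alpha*grad = 0.79
  prox(v) = soft_thresh(0.79, 0.0484) = 0.7416
Iteration 2: beta = 0.3333, y = 0.7416 + 0.3333*(0.7416 - 0.8306) = 0.7119
  grad(y) = -0.3044, v = y - alpha*grad = 0.7311
  prox(v) = soft_thresh(0.7311, 0.0484) = 0.6827
Iteration 3: beta = 0.5, y = 0.6827 + 0.5*(0.6827 - 0.7416) = 0.6532
  grad(y) = -0.7745, v = y - alpha*grad = 0.7019
  prox(v) = soft_thresh(0.7019, 0.0484) = 0.6535
Iteration 4: beta = 0.6, y = 0.6535 + 0.6*(0.6535 - 0.6827) = 0.636
  grad(y) = -0.9124, v = y - alpha*grad = 0.6933
  prox(v) = soft_thresh(0.6933, 0.0484) = 0.6449
f(x_4) = 4*0.6449^2 - 6*0.6449 + 0.77*|0.6449| = -1.7092


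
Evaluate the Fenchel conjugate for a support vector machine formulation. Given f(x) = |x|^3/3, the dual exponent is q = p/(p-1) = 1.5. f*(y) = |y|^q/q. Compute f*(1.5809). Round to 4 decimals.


The conjugate exponent q satisfies 1/p + 1/q = 1.
p = 3, so q = 3/(3 - 1) = 1.5
|y|^q = 1.5809^1.5 = 1.9877
f*(1.5809) = 1.9877 / 1.5 = 1.3252


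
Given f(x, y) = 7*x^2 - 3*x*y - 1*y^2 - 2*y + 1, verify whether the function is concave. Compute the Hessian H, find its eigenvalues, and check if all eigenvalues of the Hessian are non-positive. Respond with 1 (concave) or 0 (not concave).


The Hessian of f(x,y) = 7*x^2 - 3*x*y - 1*y^2 - 2*y + 1 is:
H = [[14, -3], [-3, -2]]
Trace = 14 - 2 = 12
Determinant = 14*-2 - (-3)^2 = -37
Discriminant = (12)^2 - 4*-37 = 292.0
Eigenvalues: lambda_1 = -2.544, lambda_2 = 14.544
The function is not concave.

0


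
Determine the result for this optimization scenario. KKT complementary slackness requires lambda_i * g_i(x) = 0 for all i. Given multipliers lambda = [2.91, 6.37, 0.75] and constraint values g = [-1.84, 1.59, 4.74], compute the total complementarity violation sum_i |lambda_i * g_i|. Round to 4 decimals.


KKT complementary slackness check:
lambda_1 * g_1 = 2.91 * -1.84 = -5.3544
lambda_2 * g_2 = 6.37 * 1.59 = 10.1283
lambda_3 * g_3 = 0.75 * 4.74 = 3.555
Total violation = 5.3544 + 10.1283 + 3.555 = 19.0377


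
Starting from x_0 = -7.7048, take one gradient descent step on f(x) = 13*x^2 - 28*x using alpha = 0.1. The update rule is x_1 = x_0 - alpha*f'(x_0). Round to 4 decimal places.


We compute the gradient at x_0 and apply the update.
f'(x) = 26*x - 28
f'(-7.7048) = 26*-7.7048 - 28 = -228.3248
x_1 = -7.7048 - 0.1*-228.3248 = 15.1277


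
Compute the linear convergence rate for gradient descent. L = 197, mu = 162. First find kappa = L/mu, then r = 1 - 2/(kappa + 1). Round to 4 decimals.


Step 1: Compute the condition number.
kappa = L/mu = 197/162 = 1.216
Step 2: Compute the convergence rate.
r = 1 - 2/(kappa + 1) = 1 - 2*mu/(L + mu) = (L - mu)/(L + mu) = 35/359 = 0.0975


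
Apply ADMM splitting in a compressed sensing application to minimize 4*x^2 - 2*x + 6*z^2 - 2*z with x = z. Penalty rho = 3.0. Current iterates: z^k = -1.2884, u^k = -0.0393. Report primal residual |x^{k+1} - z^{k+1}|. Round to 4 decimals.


ADMM iteration with rho = 3.0, z^k = -1.2884, u^k = -0.0393
Step 1: x-update.
Minimize 4*x^2 - 2*x + (3.0/2)*(x + 1.2884 - 0.0393)^2
FOC: (2*4 + 3.0)*x = 2 + 3.0*(-1.2884 + 0.0393)
x^{k+1} = -0.1588
Step 2: z-update.
Minimize 6*z^2 - 2*z + (3.0/2)*(-0.1588 - z - 0.0393)^2
FOC: (2*6 + 3.0)*z = 2 + 3.0*(-0.1588 - 0.0393)
z^{k+1} = 0.0937
Step 3: u-update.
u^{k+1} = -0.0393 - 0.1588 - 0.0937 = -0.2918
Step 4: Primal residual = |-0.1588 - 0.0937| = 0.2525


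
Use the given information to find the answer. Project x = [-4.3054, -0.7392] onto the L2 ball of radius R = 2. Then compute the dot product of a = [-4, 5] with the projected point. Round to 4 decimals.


Step 1: Compute ||x|| (intermediates to 6 decimals).
||x|| = sqrt((-4.3054)^2 + (-0.7392)^2) = 4.368396
Step 2: Project.
Since ||x|| > R, scale = R/||x|| = 2/4.368396 = 0.457834, proj(x) = scale * x
proj(x) = [-1.971159, -0.338431]
Step 3: Dot product.
a^T * proj(x) = -4*(-1.971159) + 5*(-0.338431) = 6.1925


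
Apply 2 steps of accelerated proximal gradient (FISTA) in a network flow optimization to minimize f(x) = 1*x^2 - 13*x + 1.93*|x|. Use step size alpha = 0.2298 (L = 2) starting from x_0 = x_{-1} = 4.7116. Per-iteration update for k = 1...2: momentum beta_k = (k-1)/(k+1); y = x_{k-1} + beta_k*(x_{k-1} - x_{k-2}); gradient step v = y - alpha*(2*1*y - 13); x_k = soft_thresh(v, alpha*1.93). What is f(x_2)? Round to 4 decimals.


FISTA on f(x) = 1*x^2 - 13*x + 1.93*|x|
L = 2, alpha = 0.2298
Iteration 1: beta = 0.0, y = 4.7116 + 0.0*(4.7116 - 4.7116) = 4.7116
  grad(y) = -3.5768, v = y - alpha*grad = 5.5335
  prox(v) = soft_thresh(5.5335, 0.4435) = 5.09
Iteration 2: beta = 0.3333, y = 5.09 + 0.3333*(5.09 - 4.7116) = 5.2162
  grad(y) = -2.5676, v = y - alpha*grad = 5.8062
  prox(v) = soft_thresh(5.8062, 0.4435) = 5.3627
f(x_2) = 1*5.3627^2 - 13*5.3627 + 1.93*|5.3627| = -30.6065


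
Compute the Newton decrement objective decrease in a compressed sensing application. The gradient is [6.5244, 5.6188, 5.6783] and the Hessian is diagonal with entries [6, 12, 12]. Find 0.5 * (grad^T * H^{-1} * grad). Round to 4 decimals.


Step 1: H is diagonal, so H^(-1) * g = [1.0874, 0.4682, 0.4732].
Step 2: g^T H^(-1) g = sum_i g_i^2 / H_ii
  = (6.5244)^2/6 + (5.6188)^2/12 + (5.6783)^2/12
  = 7.0946 + 2.6309 + 2.6869 = 12.4125
Step 3: Objective decrease = 0.5 * g^T H^(-1) g = 6.2062


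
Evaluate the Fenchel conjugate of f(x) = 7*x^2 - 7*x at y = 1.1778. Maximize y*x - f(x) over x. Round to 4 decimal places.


f*(y) = sup_x {y*x - a*x^2 - b*x} = sup_x {(y-b)*x - a*x^2}
FOC: (y - b) - 2a*x = 0 => x* = (y - b)/(2a)
x* = (1.1778 + 7)/(2*7) = 0.5841
f*(1.1778) = (y-b)^2/(4a) = (1.1778 + 7)^2/(4*7)
= 66.8764/28 = 2.3884


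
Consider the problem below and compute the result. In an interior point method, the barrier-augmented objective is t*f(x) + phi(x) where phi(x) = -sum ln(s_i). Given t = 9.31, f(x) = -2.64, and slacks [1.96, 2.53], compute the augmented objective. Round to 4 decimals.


Step 1: Compute log-barrier.
ln values: [0.6729, 0.9282]
phi = -(0.6729 + 0.9282) = -1.6012
Step 2: Compute augmented objective.
t*f(x) = 9.31*-2.64 = -24.5784
Total = -24.5784 - 1.6012 = -26.1796


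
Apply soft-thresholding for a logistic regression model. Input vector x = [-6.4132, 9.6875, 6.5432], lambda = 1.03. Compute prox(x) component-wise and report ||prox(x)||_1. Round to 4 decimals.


Soft-thresholding with lambda = 1.03:
prox(-6.4132) = sign(-6.4132)*max(|-6.4132| - 1.03, 0) = -5.3832
prox(9.6875) = sign(9.6875)*max(|9.6875| - 1.03, 0) = 8.6575
prox(6.5432) = sign(6.5432)*max(|6.5432| - 1.03, 0) = 5.5132
prox(x) = [-5.3832, 8.6575, 5.5132]
||prox(x)||_1 = 5.3832 + 8.6575 + 5.5132 = 19.5539


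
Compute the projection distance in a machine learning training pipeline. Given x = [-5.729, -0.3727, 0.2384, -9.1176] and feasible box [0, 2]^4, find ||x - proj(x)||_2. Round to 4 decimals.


Project each component onto [0, 2].
clip(-5.729) = 0.0, clip(-0.3727) = 0.0, clip(0.2384) = 0.2384, clip(-9.1176) = 0.0
Projection = [0.0, 0.0, 0.2384, 0.0]
Squared diffs: [32.8214, 0.1389, 0.0, 83.1306]
Distance = sqrt(116.0909) = 10.7746


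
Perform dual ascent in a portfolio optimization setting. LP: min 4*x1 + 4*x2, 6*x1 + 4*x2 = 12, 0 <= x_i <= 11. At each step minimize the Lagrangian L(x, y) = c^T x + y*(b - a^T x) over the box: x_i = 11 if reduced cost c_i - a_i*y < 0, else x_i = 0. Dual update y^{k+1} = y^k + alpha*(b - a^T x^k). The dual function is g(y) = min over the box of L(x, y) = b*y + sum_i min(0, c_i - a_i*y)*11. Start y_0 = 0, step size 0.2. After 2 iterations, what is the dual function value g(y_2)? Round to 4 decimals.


Dual ascent for LP: min 4*x1 + 4*x2, 6*x1 + 4*x2 = 12, 0 <= x_i <= 11
Step 1: y^k = 0.0, reduced costs: (4.0, 4.0)
  x^k = (0.0, 0.0), subgradient = b - a^T x = 12.0
  y^{k+1} = 0.0 + 0.2*12.0 = 2.4
Step 2: y^k = 2.4, reduced costs: (-10.4, -5.6)
  x^k = (11.0, 11.0), subgradient = b - a^T x = -98.0
  y^{k+1} = 2.4 + 0.2*-98.0 = -17.2
Dual objective at y_2 = -17.2: reduced costs (107.2, 72.8), box minimizer x = (0.0, 0.0)
g(y_2) = b*y + (c1 - a1*y)*x1 + (c2 - a2*y)*x2 = 12*(-17.2) + 107.2*0.0 + 72.8*0.0 = -206.4 + 0.0 + 0.0 = -206.4


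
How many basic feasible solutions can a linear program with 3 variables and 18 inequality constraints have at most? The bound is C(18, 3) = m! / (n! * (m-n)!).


Each vertex corresponds to some choice of n active constraints out of m, so the number of vertices is at most C(m, n) = m! / (n!(m-n)!).
m = 18, n = 3
Numerator: 18 * 17 * 16
Denominator: 3! = 6
C(18, 3) = 816


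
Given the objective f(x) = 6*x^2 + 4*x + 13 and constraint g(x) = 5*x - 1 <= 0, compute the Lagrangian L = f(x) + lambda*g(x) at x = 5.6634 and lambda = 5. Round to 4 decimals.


Step 1: Evaluate f(x).
f(5.6634) = 6*5.6634^2 + 4*5.6634 + 13 = 228.0982
Step 2: Evaluate g(x).
g(5.6634) = 5*5.6634 - 1 = 27.317
Step 3: Compute Lagrangian.
L = 228.0982 + 5*27.317 = 364.6832


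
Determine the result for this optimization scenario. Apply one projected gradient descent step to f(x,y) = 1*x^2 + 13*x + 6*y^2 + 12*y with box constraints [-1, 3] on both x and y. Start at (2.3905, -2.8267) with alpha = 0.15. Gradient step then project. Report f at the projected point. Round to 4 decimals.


Step 1: Compute gradient at (2.3905, -2.8267).
grad_x = 2*1*2.3905 + 13 = 17.781
grad_y = 2*6*-2.8267 + 12 = -21.9204
Step 2: Gradient step.
x_raw = 2.3905 - 0.15*17.781 = -0.2767
y_raw = -2.8267 - 0.15*-21.9204 = 0.4614
Step 3: Project onto [-1, 3].
x_proj = clip(-0.2767) = -0.2767
y_proj = clip(0.4614) = 0.4614
Step 4: Evaluate f.
f(-0.2767, 0.4614) = 3.2935


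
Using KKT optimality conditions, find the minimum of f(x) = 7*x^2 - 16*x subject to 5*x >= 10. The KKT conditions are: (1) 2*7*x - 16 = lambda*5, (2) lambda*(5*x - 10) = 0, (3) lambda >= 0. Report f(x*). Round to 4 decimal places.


Step 1: Try lambda = 0 (constraint inactive).
x_unc = 16/(2*7) = 1.1429
Check: 5*1.1429 = 5.7145 < 10 -- violated!
Step 2: Constraint must be active: 5*x = 10
x* = 10/5 = 2.0
lambda = (2*7*2.0 - 16)/5 = 2.4
Step 3: Compute optimal value.
f(x*) = 7*2.0^2 - 16*2.0 = -4.0


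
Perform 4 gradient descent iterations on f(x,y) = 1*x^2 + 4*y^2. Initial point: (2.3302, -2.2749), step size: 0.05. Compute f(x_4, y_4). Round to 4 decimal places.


Gradient descent on f(x,y) = 1*x^2 + 4*y^2.
Starting point: (2.3302, -2.2749), alpha = 0.05
Step 1: grad_x = 2*1*2.3302 = 4.6604, grad_y = 2*4*-2.2749 = -18.1992
  x_1 = 2.3302 - 0.05*4.6604 = 2.0972
  y_1 = -2.2749 - 0.05*-18.1992 = -1.3649
Step 2: grad_x = 2*1*2.0972 = 4.1944, grad_y = 2*4*-1.3649 = -10.9195
  x_2 = 2.0972 - 0.05*4.1944 = 1.8875
  y_2 = -1.3649 - 0.05*-10.9195 = -0.819
Step 3: grad_x = 2*1*1.8875 = 3.7749, grad_y = 2*4*-0.819 = -6.5517
  x_3 = 1.8875 - 0.05*3.7749 = 1.6987
  y_3 = -0.819 - 0.05*-6.5517 = -0.4914
Step 4: grad_x = 2*1*1.6987 = 3.3974, grad_y = 2*4*-0.4914 = -3.931
  x_4 = 1.6987 - 0.05*3.3974 = 1.5288
  y_4 = -0.4914 - 0.05*-3.931 = -0.2948
f(1.5288, -0.2948) = 1*1.5288^2 + 4*(-0.2948)^2 = 2.6851


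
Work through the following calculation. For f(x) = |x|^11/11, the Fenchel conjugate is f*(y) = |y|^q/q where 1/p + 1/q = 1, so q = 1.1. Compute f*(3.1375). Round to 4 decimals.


The conjugate exponent q satisfies 1/p + 1/q = 1.
p = 11, so q = 11/(11 - 1) = 1.1
|y|^q = 3.1375^1.1 = 3.5176
f*(3.1375) = 3.5176 / 1.1 = 3.1978


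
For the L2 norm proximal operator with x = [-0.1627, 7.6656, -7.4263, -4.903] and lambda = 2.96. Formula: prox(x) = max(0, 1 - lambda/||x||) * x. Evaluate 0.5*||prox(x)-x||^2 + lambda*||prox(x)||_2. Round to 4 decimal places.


Step 1: Compute ||x||.
||x|| = 11.7464
Step 2: Compute scaling factor.
scale = max(0, 1 - 2.96/11.7464) = 0.748
Step 3: prox(x) = [-0.1217, 5.7339, -5.5549, -3.6675]
||prox(x)|| = 8.7864
Step 4: Proximal objective.
0.5*||prox-x||^2 = 4.3808
lambda*||prox|| = 26.0077
Total = 30.3885


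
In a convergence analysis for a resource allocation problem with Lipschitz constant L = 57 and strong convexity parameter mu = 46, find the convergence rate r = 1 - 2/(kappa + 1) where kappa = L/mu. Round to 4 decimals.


Step 1: Compute the condition number.
kappa = L/mu = 57/46 = 1.2391
Step 2: Compute the convergence rate.
r = 1 - 2/(kappa + 1) = 1 - 2*mu/(L + mu) = (L - mu)/(L + mu) = 11/103 = 0.1068


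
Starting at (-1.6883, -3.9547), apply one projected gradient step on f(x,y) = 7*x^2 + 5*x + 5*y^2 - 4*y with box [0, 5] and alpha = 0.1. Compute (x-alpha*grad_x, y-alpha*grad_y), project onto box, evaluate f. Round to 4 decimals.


Step 1: Compute gradient at (-1.6883, -3.9547).
grad_x = 2*7*-1.6883 + 5 = -18.6362
grad_y = 2*5*-3.9547 - 4 = -43.547
Step 2: Gradient step.
x_raw = -1.6883 - 0.1*-18.6362 = 0.1753
y_raw = -3.9547 - 0.1*-43.547 = 0.4
Step 3: Project onto [0, 5].
x_proj = clip(0.1753) = 0.1753
y_proj = clip(0.4) = 0.4
Step 4: Evaluate f.
f(0.1753, 0.4) = 0.2918


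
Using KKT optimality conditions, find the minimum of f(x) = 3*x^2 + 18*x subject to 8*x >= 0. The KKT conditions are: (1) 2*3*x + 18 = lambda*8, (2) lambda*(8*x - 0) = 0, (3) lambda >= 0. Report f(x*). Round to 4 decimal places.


Step 1: Try lambda = 0 (constraint inactive).
x_unc = -18/(2*3) = -3.0
Check: 8*-3.0 = -24.0 < 0 -- violated!
Step 2: Constraint must be active: 8*x = 0
x* = 0/8 = 0.0
lambda = (2*3*0.0 + 18)/8 = 2.25
Step 3: Compute optimal value.
f(x*) = 3*0.0^2 + 18*0.0 = 0.0


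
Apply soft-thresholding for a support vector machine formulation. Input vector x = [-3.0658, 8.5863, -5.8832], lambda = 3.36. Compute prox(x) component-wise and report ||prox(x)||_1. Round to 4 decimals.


Soft-thresholding with lambda = 3.36:
prox(-3.0658) = sign(-3.0658)*max(|-3.0658| - 3.36, 0) = 0.0
prox(8.5863) = sign(8.5863)*max(|8.5863| - 3.36, 0) = 5.2263
prox(-5.8832) = sign(-5.8832)*max(|-5.8832| - 3.36, 0) = -2.5232
prox(x) = [0.0, 5.2263, -2.5232]
||prox(x)||_1 = 0.0 + 5.2263 + 2.5232 = 7.7495


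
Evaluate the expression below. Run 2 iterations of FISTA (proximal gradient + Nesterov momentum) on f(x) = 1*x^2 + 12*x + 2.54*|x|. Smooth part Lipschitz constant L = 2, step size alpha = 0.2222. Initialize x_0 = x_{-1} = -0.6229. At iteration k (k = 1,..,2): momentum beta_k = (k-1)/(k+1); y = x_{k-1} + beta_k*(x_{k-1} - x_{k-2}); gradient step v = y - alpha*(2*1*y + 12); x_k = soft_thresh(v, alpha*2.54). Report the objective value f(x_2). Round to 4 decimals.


FISTA on f(x) = 1*x^2 + 12*x + 2.54*|x|
L = 2, alpha = 0.2222
Iteration 1: beta = 0.0, y = -0.6229 + 0.0*(-0.6229 + 0.6229) = -0.6229
  grad(y) = 10.7542, v = y - alpha*grad = -3.0125
  prox(v) = soft_thresh(-3.0125, 0.5644) = -2.4481
Iteration 2: beta = 0.3333, y = -2.4481 + 0.3333*(-2.4481 + 0.6229) = -3.0565
  grad(y) = 5.887, v = y - alpha*grad = -4.3646
  prox(v) = soft_thresh(-4.3646, 0.5644) = -3.8002
f(x_2) = 1*(-3.8002)^2 + 12*(-3.8002) + 2.54*|-3.8002| = -21.5084


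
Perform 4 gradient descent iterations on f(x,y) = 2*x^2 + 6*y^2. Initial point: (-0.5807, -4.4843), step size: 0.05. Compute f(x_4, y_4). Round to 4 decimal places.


Gradient descent on f(x,y) = 2*x^2 + 6*y^2.
Starting point: (-0.5807, -4.4843), alpha = 0.05
Step 1: grad_x = 2*2*-0.5807 = -2.3228, grad_y = 2*6*-4.4843 = -53.8116
  x_1 = -0.5807 - 0.05*-2.3228 = -0.4646
  y_1 = -4.4843 - 0.05*-53.8116 = -1.7937
Step 2: grad_x = 2*2*-0.4646 = -1.8582, grad_y = 2*6*-1.7937 = -21.5246
  x_2 = -0.4646 - 0.05*-1.8582 = -0.3716
  y_2 = -1.7937 - 0.05*-21.5246 = -0.7175
Step 3: grad_x = 2*2*-0.3716 = -1.4866, grad_y = 2*6*-0.7175 = -8.6099
  x_3 = -0.3716 - 0.05*-1.4866 = -0.2973
  y_3 = -0.7175 - 0.05*-8.6099 = -0.287
Step 4: grad_x = 2*2*-0.2973 = -1.1893, grad_y = 2*6*-0.287 = -3.4439
  x_4 = -0.2973 - 0.05*-1.1893 = -0.2379
  y_4 = -0.287 - 0.05*-3.4439 = -0.1148
f(-0.2379, -0.1148) = 2*(-0.2379)^2 + 6*(-0.1148)^2 = 0.1922


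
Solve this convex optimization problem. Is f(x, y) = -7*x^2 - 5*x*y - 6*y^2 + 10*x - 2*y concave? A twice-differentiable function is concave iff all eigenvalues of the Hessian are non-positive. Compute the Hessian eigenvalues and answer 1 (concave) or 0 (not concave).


The Hessian of f(x,y) = -7*x^2 - 5*x*y - 6*y^2 + 10*x - 2*y is:
H = [[-14, -5], [-5, -12]]
Trace = -14 - 12 = -26
Determinant = -14*-12 - (-5)^2 = 143
Discriminant = (-26)^2 - 4*143 = 104.0
Eigenvalues: lambda_1 = -18.099, lambda_2 = -7.901
The function is concave.

1


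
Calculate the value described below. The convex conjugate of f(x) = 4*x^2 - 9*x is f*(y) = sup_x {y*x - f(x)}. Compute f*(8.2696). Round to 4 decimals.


f*(y) = sup_x {y*x - a*x^2 - b*x} = sup_x {(y-b)*x - a*x^2}
FOC: (y - b) - 2a*x = 0 => x* = (y - b)/(2a)
x* = (8.2696 + 9)/(2*4) = 2.1587
f*(8.2696) = (y-b)^2/(4a) = (8.2696 + 9)^2/(4*4)
= 298.2391/16 = 18.6399


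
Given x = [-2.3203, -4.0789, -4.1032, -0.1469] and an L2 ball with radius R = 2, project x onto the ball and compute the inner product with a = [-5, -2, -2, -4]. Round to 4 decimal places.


Step 1: Compute ||x|| (intermediates to 6 decimals).
||x|| = sqrt((-2.3203)^2 + (-4.0789)^2 + (-4.1032)^2 + (-0.1469)^2) = 6.235307
Step 2: Project.
Since ||x|| > R, scale = R/||x|| = 2/6.235307 = 0.320754, proj(x) = scale * x
proj(x) = [-0.744246, -1.308323, -1.316118, -0.047119]
Step 3: Dot product.
a^T * proj(x) = -5*(-0.744246) - 2*(-1.308323) - 2*(-1.316118) - 4*(-0.047119) = 9.1586


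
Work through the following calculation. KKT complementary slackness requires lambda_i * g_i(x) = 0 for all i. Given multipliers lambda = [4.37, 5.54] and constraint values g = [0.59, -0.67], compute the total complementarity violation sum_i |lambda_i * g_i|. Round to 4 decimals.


KKT complementary slackness check:
lambda_1 * g_1 = 4.37 * 0.59 = 2.5783
lambda_2 * g_2 = 5.54 * -0.67 = -3.7118
Total violation = 2.5783 + 3.7118 = 6.2901


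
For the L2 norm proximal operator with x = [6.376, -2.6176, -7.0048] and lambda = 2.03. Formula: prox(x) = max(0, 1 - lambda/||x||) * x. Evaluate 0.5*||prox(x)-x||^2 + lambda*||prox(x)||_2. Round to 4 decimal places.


Step 1: Compute ||x||.
||x|| = 9.8271
Step 2: Compute scaling factor.
scale = max(0, 1 - 2.03/9.8271) = 0.7934
Step 3: prox(x) = [5.0589, -2.0769, -5.5578]
||prox(x)|| = 7.7971
Step 4: Proximal objective.
0.5*||prox-x||^2 = 2.0605
lambda*||prox|| = 15.8281
Total = 17.8886


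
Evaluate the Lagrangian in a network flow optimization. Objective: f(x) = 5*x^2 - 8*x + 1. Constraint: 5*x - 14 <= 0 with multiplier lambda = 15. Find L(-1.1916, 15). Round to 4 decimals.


Step 1: Evaluate f(x).
f(-1.1916) = 5*(-1.1916)^2 - 8*(-1.1916) + 1 = 17.6324
Step 2: Evaluate g(x).
g(-1.1916) = 5*-1.1916 - 14 = -19.958
Step 3: Compute Lagrangian.
L = 17.6324 + 15*-19.958 = -281.7376


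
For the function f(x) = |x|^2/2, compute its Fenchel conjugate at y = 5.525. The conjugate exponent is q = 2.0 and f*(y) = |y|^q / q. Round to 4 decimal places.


The conjugate exponent q satisfies 1/p + 1/q = 1.
p = 2, so q = 2/(2 - 1) = 2.0
|y|^q = 5.525^2.0 = 30.5256
f*(5.525) = 30.5256 / 2.0 = 15.2628


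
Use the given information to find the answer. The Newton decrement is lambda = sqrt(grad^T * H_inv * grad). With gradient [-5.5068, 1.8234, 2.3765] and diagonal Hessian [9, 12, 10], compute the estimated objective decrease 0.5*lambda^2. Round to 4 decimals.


Step 1: H is diagonal, so H^(-1) * g = [-0.6119, 0.152, 0.2377].
Step 2: g^T H^(-1) g = sum_i g_i^2 / H_ii
  = (-5.5068)^2/9 + (1.8234)^2/12 + (2.3765)^2/10
  = 3.3694 + 0.2771 + 0.5648 = 4.2113
Step 3: Objective decrease = 0.5 * g^T H^(-1) g = 2.1056


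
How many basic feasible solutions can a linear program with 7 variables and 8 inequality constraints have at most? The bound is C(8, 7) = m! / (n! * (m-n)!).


Each vertex corresponds to some choice of n active constraints out of m, so the number of vertices is at most C(m, n) = m! / (n!(m-n)!).
m = 8, n = 7
Numerator: 8 * 7 * 6 * 5 * 4 * 3 * 2
Denominator: 7! = 5040
C(8, 7) = 8


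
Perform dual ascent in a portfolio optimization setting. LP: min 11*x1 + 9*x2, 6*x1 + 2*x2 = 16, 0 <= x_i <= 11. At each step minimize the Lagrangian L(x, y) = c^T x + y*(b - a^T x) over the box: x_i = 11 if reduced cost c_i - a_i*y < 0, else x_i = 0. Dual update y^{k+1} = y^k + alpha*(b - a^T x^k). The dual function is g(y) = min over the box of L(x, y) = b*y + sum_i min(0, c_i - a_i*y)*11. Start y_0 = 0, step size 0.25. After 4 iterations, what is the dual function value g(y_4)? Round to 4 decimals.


Dual ascent for LP: min 11*x1 + 9*x2, 6*x1 + 2*x2 = 16, 0 <= x_i <= 11
Step 1: y^k = 0.0, reduced costs: (11.0, 9.0)
  x^k = (0.0, 0.0), subgradient = b - a^T x = 16.0
  y^{k+1} = 0.0 + 0.25*16.0 = 4.0
Step 2: y^k = 4.0, reduced costs: (-13.0, 1.0)
  x^k = (11.0, 0.0), subgradient = b - a^T x = -50.0
  y^{k+1} = 4.0 + 0.25*-50.0 = -8.5
Step 3: y^k = -8.5, reduced costs: (62.0, 26.0)
  x^k = (0.0, 0.0), subgradient = b - a^T x = 16.0
  y^{k+1} = -8.5 + 0.25*16.0 = -4.5
Step 4: y^k = -4.5, reduced costs: (38.0, 18.0)
  x^k = (0.0, 0.0), subgradient = b - a^T x = 16.0
  y^{k+1} = -4.5 + 0.25*16.0 = -0.5
Dual objective at y_4 = -0.5: reduced costs (14.0, 10.0), box minimizer x = (0.0, 0.0)
g(y_4) = b*y + (c1 - a1*y)*x1 + (c2 - a2*y)*x2 = 16*(-0.5) + 14.0*0.0 + 10.0*0.0 = -8.0 + 0.0 + 0.0 = -8.0


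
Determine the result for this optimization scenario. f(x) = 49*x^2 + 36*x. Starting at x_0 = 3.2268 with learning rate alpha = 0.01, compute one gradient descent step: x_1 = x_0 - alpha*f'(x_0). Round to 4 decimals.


We compute the gradient at x_0 and apply the update.
f'(x) = 98*x + 36
f'(3.2268) = 98*3.2268 + 36 = 352.2264
x_1 = 3.2268 - 0.01*352.2264 = -0.2955


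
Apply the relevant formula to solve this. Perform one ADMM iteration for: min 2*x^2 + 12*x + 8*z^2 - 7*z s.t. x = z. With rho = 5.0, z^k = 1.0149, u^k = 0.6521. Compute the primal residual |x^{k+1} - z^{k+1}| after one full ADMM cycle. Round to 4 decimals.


ADMM iteration with rho = 5.0, z^k = 1.0149, u^k = 0.6521
Step 1: x-update.
Minimize 2*x^2 + 12*x + (5.0/2)*(x - 1.0149 + 0.6521)^2
FOC: (2*2 + 5.0)*x = -12 + 5.0*(1.0149 - 0.6521)
x^{k+1} = -1.1318
Step 2: z-update.
Minimize 8*z^2 - 7*z + (5.0/2)*(-1.1318 - z + 0.6521)^2
FOC: (2*8 + 5.0)*z = 7 + 5.0*(-1.1318 + 0.6521)
z^{k+1} = 0.2191
Step 3: u-update.
u^{k+1} = 0.6521 - 1.1318 - 0.2191 = -0.6988
Step 4: Primal residual = |-1.1318 - 0.2191| = 1.3509


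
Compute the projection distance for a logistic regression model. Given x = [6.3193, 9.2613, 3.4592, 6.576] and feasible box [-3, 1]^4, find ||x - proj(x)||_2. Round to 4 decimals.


Project each component onto [-3, 1].
clip(6.3193) = 1.0, clip(9.2613) = 1.0, clip(3.4592) = 1.0, clip(6.576) = 1.0
Projection = [1.0, 1.0, 1.0, 1.0]
Squared diffs: [28.295, 68.2491, 6.0477, 31.0918]
Distance = sqrt(133.6836) = 11.5622


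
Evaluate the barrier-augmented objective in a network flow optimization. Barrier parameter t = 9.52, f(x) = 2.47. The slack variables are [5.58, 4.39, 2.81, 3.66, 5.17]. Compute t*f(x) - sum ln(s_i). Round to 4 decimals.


Step 1: Compute log-barrier.
ln values: [1.7192, 1.4793, 1.0332, 1.2975, 1.6429]
phi = -(1.7192 + 1.4793 + 1.0332 + 1.2975 + 1.6429) = -7.172
Step 2: Compute augmented objective.
t*f(x) = 9.52*2.47 = 23.5144
Total = 23.5144 - 7.172 = 16.3424


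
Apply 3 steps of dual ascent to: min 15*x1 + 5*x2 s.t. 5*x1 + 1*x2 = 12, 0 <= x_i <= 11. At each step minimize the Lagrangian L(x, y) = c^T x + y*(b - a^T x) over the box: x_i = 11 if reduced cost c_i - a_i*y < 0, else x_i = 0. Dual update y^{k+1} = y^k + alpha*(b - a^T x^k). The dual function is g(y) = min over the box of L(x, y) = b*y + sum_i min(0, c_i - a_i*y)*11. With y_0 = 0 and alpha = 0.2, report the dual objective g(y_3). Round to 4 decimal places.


Dual ascent for LP: min 15*x1 + 5*x2, 5*x1 + 1*x2 = 12, 0 <= x_i <= 11
Step 1: y^k = 0.0, reduced costs: (15.0, 5.0)
  x^k = (0.0, 0.0), subgradient = b - a^T x = 12.0
  y^{k+1} = 0.0 + 0.2*12.0 = 2.4
Step 2: y^k = 2.4, reduced costs: (3.0, 2.6)
  x^k = (0.0, 0.0), subgradient = b - a^T x = 12.0
  y^{k+1} = 2.4 + 0.2*12.0 = 4.8
Step 3: y^k = 4.8, reduced costs: (-9.0, 0.2)
  x^k = (11.0, 0.0), subgradient = b - a^T x = -43.0
  y^{k+1} = 4.8 + 0.2*-43.0 = -3.8
Dual objective at y_3 = -3.8: reduced costs (34.0, 8.8), box minimizer x = (0.0, 0.0)
g(y_3) = b*y + (c1 - a1*y)*x1 + (c2 - a2*y)*x2 = 12*(-3.8) + 34.0*0.0 + 8.8*0.0 = -45.6 + 0.0 + 0.0 = -45.6


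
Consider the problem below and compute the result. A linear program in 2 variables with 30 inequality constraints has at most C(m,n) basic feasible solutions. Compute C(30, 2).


Each vertex corresponds to some choice of n active constraints out of m, so the number of vertices is at most C(m, n) = m! / (n!(m-n)!).
m = 30, n = 2
Numerator: 30 * 29
Denominator: 2! = 2
C(30, 2) = 435


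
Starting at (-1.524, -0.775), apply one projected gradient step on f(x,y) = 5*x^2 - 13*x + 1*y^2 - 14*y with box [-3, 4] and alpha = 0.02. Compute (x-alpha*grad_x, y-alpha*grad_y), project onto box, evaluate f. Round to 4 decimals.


Step 1: Compute gradient at (-1.524, -0.775).
grad_x = 2*5*-1.524 - 13 = -28.24
grad_y = 2*1*-0.775 - 14 = -15.55
Step 2: Gradient step.
x_raw = -1.524 - 0.02*-28.24 = -0.9592
y_raw = -0.775 - 0.02*-15.55 = -0.464
Step 3: Project onto [-3, 4].
x_proj = clip(-0.9592) = -0.9592
y_proj = clip(-0.464) = -0.464
Step 4: Evaluate f.
f(-0.9592, -0.464) = 23.7812


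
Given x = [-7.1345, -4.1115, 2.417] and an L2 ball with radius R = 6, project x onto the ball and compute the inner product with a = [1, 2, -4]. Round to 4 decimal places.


Step 1: Compute ||x|| (intermediates to 6 decimals).
||x|| = sqrt((-7.1345)^2 + (-4.1115)^2 + 2.417^2) = 8.581807
Step 2: Project.
Since ||x|| > R, scale = R/||x|| = 6/8.581807 = 0.699153, proj(x) = scale * x
proj(x) = [-4.988107, -2.874568, 1.689853]
Step 3: Dot product.
a^T * proj(x) = 1*(-4.988107) + 2*(-2.874568) - 4*1.689853 = -17.4967


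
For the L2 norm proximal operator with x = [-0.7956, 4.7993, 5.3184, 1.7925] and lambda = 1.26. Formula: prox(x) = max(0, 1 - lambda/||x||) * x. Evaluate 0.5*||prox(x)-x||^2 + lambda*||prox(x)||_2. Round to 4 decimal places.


Step 1: Compute ||x||.
||x|| = 7.4273
Step 2: Compute scaling factor.
scale = max(0, 1 - 1.26/7.4273) = 0.8304
Step 3: prox(x) = [-0.6606, 3.9851, 4.4162, 1.4884]
||prox(x)|| = 6.1673
Step 4: Proximal objective.
0.5*||prox-x||^2 = 0.7938
lambda*||prox|| = 7.7708
Total = 8.5646


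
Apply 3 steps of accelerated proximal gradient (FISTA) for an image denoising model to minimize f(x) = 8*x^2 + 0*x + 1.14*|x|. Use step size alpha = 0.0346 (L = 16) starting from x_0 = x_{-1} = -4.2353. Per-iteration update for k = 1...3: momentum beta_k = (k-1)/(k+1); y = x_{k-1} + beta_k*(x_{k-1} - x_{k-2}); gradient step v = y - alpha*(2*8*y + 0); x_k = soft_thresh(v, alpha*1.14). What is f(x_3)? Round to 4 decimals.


FISTA on f(x) = 8*x^2 + 0*x + 1.14*|x|
L = 16, alpha = 0.0346
Iteration 1: beta = 0.0, y = -4.2353 + 0.0*(-4.2353 + 4.2353) = -4.2353
  grad(y) = -67.7648, v = y - alpha*grad = -1.8906
  prox(v) = soft_thresh(-1.8906, 0.0394) = -1.8512
Iteration 2: beta = 0.3333, y = -1.8512 + 0.3333*(-1.8512 + 4.2353) = -1.0565
  grad(y) = -16.9039, v = y - alpha*grad = -0.4716
  prox(v) = soft_thresh(-0.4716, 0.0394) = -0.4322
Iteration 3: beta = 0.5, y = -0.4322 + 0.5*(-0.4322 + 1.8512) = 0.2773
  grad(y) = 4.4374, v = y - alpha*grad = 0.1238
  prox(v) = soft_thresh(0.1238, 0.0394) = 0.0844
f(x_3) = 8*0.0844^2 + 0*0.0844 + 1.14*|0.0844| = 0.1531


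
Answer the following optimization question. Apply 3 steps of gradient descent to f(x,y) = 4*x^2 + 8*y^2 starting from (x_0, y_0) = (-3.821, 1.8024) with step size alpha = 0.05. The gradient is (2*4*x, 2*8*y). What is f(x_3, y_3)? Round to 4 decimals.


Gradient descent on f(x,y) = 4*x^2 + 8*y^2.
Starting point: (-3.821, 1.8024), alpha = 0.05
Step 1: grad_x = 2*4*-3.821 = -30.568, grad_y = 2*8*1.8024 = 28.8384
  x_1 = -3.821 - 0.05*-30.568 = -2.2926
  y_1 = 1.8024 - 0.05*28.8384 = 0.3605
Step 2: grad_x = 2*4*-2.2926 = -18.3408, grad_y = 2*8*0.3605 = 5.7677
  x_2 = -2.2926 - 0.05*-18.3408 = -1.3756
  y_2 = 0.3605 - 0.05*5.7677 = 0.0721
Step 3: grad_x = 2*4*-1.3756 = -11.0045, grad_y = 2*8*0.0721 = 1.1535
  x_3 = -1.3756 - 0.05*-11.0045 = -0.8253
  y_3 = 0.0721 - 0.05*1.1535 = 0.0144
f(-0.8253, 0.0144) = 4*(-0.8253)^2 + 8*0.0144^2 = 2.7264
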